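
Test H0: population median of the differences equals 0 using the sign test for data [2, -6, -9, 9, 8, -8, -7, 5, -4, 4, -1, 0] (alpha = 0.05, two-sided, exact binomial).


Step 1: Discard zero differences. Original n = 12; n_eff = number of nonzero differences = 11.
Nonzero differences (with sign): +2, -6, -9, +9, +8, -8, -7, +5, -4, +4, -1
Step 2: Count signs: positive = 5, negative = 6.
Step 3: Under H0: P(positive) = 0.5, so the number of positives S ~ Bin(11, 0.5).
Step 4: Two-sided exact p-value = sum of Bin(11,0.5) probabilities at or below the observed probability = 1.000000.
Step 5: alpha = 0.05. fail to reject H0.

n_eff = 11, pos = 5, neg = 6, p = 1.000000, fail to reject H0.


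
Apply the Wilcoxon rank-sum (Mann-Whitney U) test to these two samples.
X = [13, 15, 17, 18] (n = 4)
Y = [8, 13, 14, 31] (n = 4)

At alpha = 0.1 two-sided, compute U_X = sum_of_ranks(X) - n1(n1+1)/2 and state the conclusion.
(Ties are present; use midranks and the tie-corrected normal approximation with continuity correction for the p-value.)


Step 1: Combine and sort all 8 observations; assign midranks.
sorted (value, group): (8,Y), (13,X), (13,Y), (14,Y), (15,X), (17,X), (18,X), (31,Y)
ranks: 8->1, 13->2.5, 13->2.5, 14->4, 15->5, 17->6, 18->7, 31->8
Step 2: Rank sum for X: R1 = 2.5 + 5 + 6 + 7 = 20.5.
Step 3: U_X = R1 - n1(n1+1)/2 = 20.5 - 4*5/2 = 20.5 - 10 = 10.5.
       U_Y = n1*n2 - U_X = 16 - 10.5 = 5.5.
Step 4: Ties are present, so use the tie-corrected normal approximation (with continuity correction) for the p-value.
Step 5: p-value = 0.561363; compare to alpha = 0.1. fail to reject H0.

U_X = 10.5, p = 0.561363, fail to reject H0 at alpha = 0.1.


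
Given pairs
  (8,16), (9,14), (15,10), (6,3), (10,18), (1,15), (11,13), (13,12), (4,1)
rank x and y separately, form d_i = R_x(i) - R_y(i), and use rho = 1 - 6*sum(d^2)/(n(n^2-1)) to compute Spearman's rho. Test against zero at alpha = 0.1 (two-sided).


Step 1: Rank x and y separately (midranks; no ties here).
rank(x): 8->4, 9->5, 15->9, 6->3, 10->6, 1->1, 11->7, 13->8, 4->2
rank(y): 16->8, 14->6, 10->3, 3->2, 18->9, 15->7, 13->5, 12->4, 1->1
Step 2: d_i = R_x(i) - R_y(i); compute d_i^2.
  (4-8)^2=16, (5-6)^2=1, (9-3)^2=36, (3-2)^2=1, (6-9)^2=9, (1-7)^2=36, (7-5)^2=4, (8-4)^2=16, (2-1)^2=1
sum(d^2) = 120.
Step 3: rho = 1 - 6*120 / (9*(9^2 - 1)) = 1 - 720/720 = 0.000000.
Step 4: Under H0, t = rho * sqrt((n-2)/(1-rho^2)) = 0.0000 ~ t(7).
Step 5: Two-sided p-value from the t-distribution with 7 df = 1.000000.
Step 6: alpha = 0.1. fail to reject H0.

rho = 0.0000, p = 1.000000, fail to reject H0 at alpha = 0.1.


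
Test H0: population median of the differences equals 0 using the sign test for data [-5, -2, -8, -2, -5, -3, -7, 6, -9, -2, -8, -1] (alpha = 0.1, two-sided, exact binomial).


Step 1: Discard zero differences. Original n = 12; n_eff = number of nonzero differences = 12.
Nonzero differences (with sign): -5, -2, -8, -2, -5, -3, -7, +6, -9, -2, -8, -1
Step 2: Count signs: positive = 1, negative = 11.
Step 3: Under H0: P(positive) = 0.5, so the number of positives S ~ Bin(12, 0.5).
Step 4: Two-sided exact p-value = sum of Bin(12,0.5) probabilities at or below the observed probability = 0.006348.
Step 5: alpha = 0.1. reject H0.

n_eff = 12, pos = 1, neg = 11, p = 0.006348, reject H0.


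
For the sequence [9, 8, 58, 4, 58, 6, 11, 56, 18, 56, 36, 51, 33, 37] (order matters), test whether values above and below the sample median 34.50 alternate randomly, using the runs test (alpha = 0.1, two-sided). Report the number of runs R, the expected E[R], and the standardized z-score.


Step 1: Compute median = 34.50; label A = above, B = below.
Labels in order: BBABABBABAAABA  (n_A = 7, n_B = 7)
Step 2: Count runs R = 10.
Step 3: Under H0 (random ordering), E[R] = 2*n_A*n_B/(n_A+n_B) + 1 = 2*7*7/14 + 1 = 8.0000.
        Var[R] = 2*n_A*n_B*(2*n_A*n_B - n_A - n_B) / ((n_A+n_B)^2 * (n_A+n_B-1)) = 8232/2548 = 3.2308.
        SD[R] = 1.7974.
Step 4: Continuity-corrected z = (R - 0.5 - E[R]) / SD[R] = (10 - 0.5 - 8.0000) / 1.7974 = 0.8345.
Step 5: Two-sided p-value via normal approximation = 2*(1 - Phi(|z|)) = 0.403986.
Step 6: alpha = 0.1. fail to reject H0.

R = 10, z = 0.8345, p = 0.403986, fail to reject H0.


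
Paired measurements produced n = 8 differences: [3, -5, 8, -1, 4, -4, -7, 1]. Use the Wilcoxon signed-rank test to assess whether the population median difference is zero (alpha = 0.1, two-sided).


Step 1: Drop any zero differences (none here) and take |d_i|.
|d| = [3, 5, 8, 1, 4, 4, 7, 1]
Step 2: Midrank |d_i| (ties get averaged ranks).
ranks: |3|->3, |5|->6, |8|->8, |1|->1.5, |4|->4.5, |4|->4.5, |7|->7, |1|->1.5
Step 3: Attach original signs; sum ranks with positive sign and with negative sign.
W+ = 3 + 8 + 4.5 + 1.5 = 17
W- = 6 + 1.5 + 4.5 + 7 = 19
(Check: W+ + W- = 36 should equal n(n+1)/2 = 36.)
Step 4: Test statistic W = min(W+, W-) = 17.
Step 5: Ties in |d|, so use the tie-corrected normal approximation.
        E[W] = n(n+1)/4 = 8*9/4 = 18.
        Tie groups: |d|=1 (t=2), |d|=4 (t=2); sum(t^3 - t) = 12.
        Var[W] = n(n+1)(2n+1)/24 - sum(t^3-t)/48 = 1224/24 - 12/48 = 50.75.
        z = (W - E[W]) / sqrt(Var[W]) = (17 - 18) / 7.1239 = -0.1404.
        Two-sided p = 2*Phi(z) = 0.888366.
Step 6: alpha = 0.1. fail to reject H0.

W+ = 17, W- = 19, W = min = 17, p = 0.888366, fail to reject H0.


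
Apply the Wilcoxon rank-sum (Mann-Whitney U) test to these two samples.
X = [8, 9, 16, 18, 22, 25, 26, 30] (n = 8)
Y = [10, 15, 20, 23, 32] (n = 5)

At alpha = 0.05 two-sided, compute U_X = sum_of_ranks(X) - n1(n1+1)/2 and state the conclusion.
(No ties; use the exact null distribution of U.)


Step 1: Combine and sort all 13 observations; assign midranks.
sorted (value, group): (8,X), (9,X), (10,Y), (15,Y), (16,X), (18,X), (20,Y), (22,X), (23,Y), (25,X), (26,X), (30,X), (32,Y)
ranks: 8->1, 9->2, 10->3, 15->4, 16->5, 18->6, 20->7, 22->8, 23->9, 25->10, 26->11, 30->12, 32->13
Step 2: Rank sum for X: R1 = 1 + 2 + 5 + 6 + 8 + 10 + 11 + 12 = 55.
Step 3: U_X = R1 - n1(n1+1)/2 = 55 - 8*9/2 = 55 - 36 = 19.
       U_Y = n1*n2 - U_X = 40 - 19 = 21.
Step 4: No ties, so the exact null distribution of U (based on enumerating the C(13,8) = 1287 equally likely rank assignments) gives the two-sided p-value.
Step 5: p-value = 0.943279; compare to alpha = 0.05. fail to reject H0.

U_X = 19, p = 0.943279, fail to reject H0 at alpha = 0.05.


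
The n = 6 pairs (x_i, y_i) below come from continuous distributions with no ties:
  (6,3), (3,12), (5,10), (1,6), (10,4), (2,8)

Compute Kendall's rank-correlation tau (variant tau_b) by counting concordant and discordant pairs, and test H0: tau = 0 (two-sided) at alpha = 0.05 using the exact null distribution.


Step 1: Enumerate the 15 unordered pairs (i,j) with i<j and classify each by sign(x_j-x_i) * sign(y_j-y_i).
  (1,2):dx=-3,dy=+9->D; (1,3):dx=-1,dy=+7->D; (1,4):dx=-5,dy=+3->D; (1,5):dx=+4,dy=+1->C
  (1,6):dx=-4,dy=+5->D; (2,3):dx=+2,dy=-2->D; (2,4):dx=-2,dy=-6->C; (2,5):dx=+7,dy=-8->D
  (2,6):dx=-1,dy=-4->C; (3,4):dx=-4,dy=-4->C; (3,5):dx=+5,dy=-6->D; (3,6):dx=-3,dy=-2->C
  (4,5):dx=+9,dy=-2->D; (4,6):dx=+1,dy=+2->C; (5,6):dx=-8,dy=+4->D
Step 2: C = 6, D = 9, total pairs = 15.
Step 3: tau = (C - D)/(n(n-1)/2) = (6 - 9)/15 = -0.200000.
Step 4: Exact two-sided p-value (enumerate n! = 720 permutations of y under H0): p = 0.719444.
Step 5: alpha = 0.05. fail to reject H0.

tau_b = -0.2000 (C=6, D=9), p = 0.719444, fail to reject H0.


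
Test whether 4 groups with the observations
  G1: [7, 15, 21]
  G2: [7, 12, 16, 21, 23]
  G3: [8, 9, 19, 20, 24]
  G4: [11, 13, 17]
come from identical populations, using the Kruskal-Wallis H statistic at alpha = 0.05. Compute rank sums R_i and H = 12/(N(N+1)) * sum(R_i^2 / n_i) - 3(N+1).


Step 1: Combine all N = 16 observations and assign midranks.
sorted (value, group, rank): (7,G1,1.5), (7,G2,1.5), (8,G3,3), (9,G3,4), (11,G4,5), (12,G2,6), (13,G4,7), (15,G1,8), (16,G2,9), (17,G4,10), (19,G3,11), (20,G3,12), (21,G1,13.5), (21,G2,13.5), (23,G2,15), (24,G3,16)
Step 2: Sum ranks within each group.
R_1 = 23 (n_1 = 3)
R_2 = 45 (n_2 = 5)
R_3 = 46 (n_3 = 5)
R_4 = 22 (n_4 = 3)
Step 3: H = 12/(N(N+1)) * sum(R_i^2/n_i) - 3(N+1)
     = 12/(16*17) * (23^2/3 + 45^2/5 + 46^2/5 + 22^2/3) - 3*17
     = 0.044118 * 1165.87 - 51
     = 0.435294.
Step 4: Ties present; correction factor C = 1 - 12/(16^3 - 16) = 0.997059. Corrected H = 0.435294 / 0.997059 = 0.436578.
Step 5: Under H0, H ~ chi^2(3); p-value = 0.932587.
Step 6: alpha = 0.05. fail to reject H0.

H = 0.4366, df = 3, p = 0.932587, fail to reject H0.


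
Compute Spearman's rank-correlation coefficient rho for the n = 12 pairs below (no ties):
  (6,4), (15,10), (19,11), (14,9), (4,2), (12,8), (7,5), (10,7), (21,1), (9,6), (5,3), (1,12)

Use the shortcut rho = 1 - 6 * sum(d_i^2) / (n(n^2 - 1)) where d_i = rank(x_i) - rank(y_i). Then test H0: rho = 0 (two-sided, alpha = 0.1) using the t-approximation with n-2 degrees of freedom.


Step 1: Rank x and y separately (midranks; no ties here).
rank(x): 6->4, 15->10, 19->11, 14->9, 4->2, 12->8, 7->5, 10->7, 21->12, 9->6, 5->3, 1->1
rank(y): 4->4, 10->10, 11->11, 9->9, 2->2, 8->8, 5->5, 7->7, 1->1, 6->6, 3->3, 12->12
Step 2: d_i = R_x(i) - R_y(i); compute d_i^2.
  (4-4)^2=0, (10-10)^2=0, (11-11)^2=0, (9-9)^2=0, (2-2)^2=0, (8-8)^2=0, (5-5)^2=0, (7-7)^2=0, (12-1)^2=121, (6-6)^2=0, (3-3)^2=0, (1-12)^2=121
sum(d^2) = 242.
Step 3: rho = 1 - 6*242 / (12*(12^2 - 1)) = 1 - 1452/1716 = 0.153846.
Step 4: Under H0, t = rho * sqrt((n-2)/(1-rho^2)) = 0.4924 ~ t(10).
Step 5: Two-sided p-value from the t-distribution with 10 df = 0.633091.
Step 6: alpha = 0.1. fail to reject H0.

rho = 0.1538, p = 0.633091, fail to reject H0 at alpha = 0.1.


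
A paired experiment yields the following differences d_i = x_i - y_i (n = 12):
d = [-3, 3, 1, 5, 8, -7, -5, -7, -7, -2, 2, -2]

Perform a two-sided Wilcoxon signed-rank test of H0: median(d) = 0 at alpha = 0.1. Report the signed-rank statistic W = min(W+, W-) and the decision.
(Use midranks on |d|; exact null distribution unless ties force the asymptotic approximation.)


Step 1: Drop any zero differences (none here) and take |d_i|.
|d| = [3, 3, 1, 5, 8, 7, 5, 7, 7, 2, 2, 2]
Step 2: Midrank |d_i| (ties get averaged ranks).
ranks: |3|->5.5, |3|->5.5, |1|->1, |5|->7.5, |8|->12, |7|->10, |5|->7.5, |7|->10, |7|->10, |2|->3, |2|->3, |2|->3
Step 3: Attach original signs; sum ranks with positive sign and with negative sign.
W+ = 5.5 + 1 + 7.5 + 12 + 3 = 29
W- = 5.5 + 10 + 7.5 + 10 + 10 + 3 + 3 = 49
(Check: W+ + W- = 78 should equal n(n+1)/2 = 78.)
Step 4: Test statistic W = min(W+, W-) = 29.
Step 5: Ties in |d|, so use the tie-corrected normal approximation.
        E[W] = n(n+1)/4 = 12*13/4 = 39.
        Tie groups: |d|=2 (t=3), |d|=3 (t=2), |d|=5 (t=2), |d|=7 (t=3); sum(t^3 - t) = 60.
        Var[W] = n(n+1)(2n+1)/24 - sum(t^3-t)/48 = 3900/24 - 60/48 = 161.25.
        z = (W - E[W]) / sqrt(Var[W]) = (29 - 39) / 12.6984 = -0.7875.
        Two-sided p = 2*Phi(z) = 0.430990.
Step 6: alpha = 0.1. fail to reject H0.

W+ = 29, W- = 49, W = min = 29, p = 0.430990, fail to reject H0.


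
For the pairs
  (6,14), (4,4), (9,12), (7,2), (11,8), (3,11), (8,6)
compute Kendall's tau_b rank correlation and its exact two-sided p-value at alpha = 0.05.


Step 1: Enumerate the 21 unordered pairs (i,j) with i<j and classify each by sign(x_j-x_i) * sign(y_j-y_i).
  (1,2):dx=-2,dy=-10->C; (1,3):dx=+3,dy=-2->D; (1,4):dx=+1,dy=-12->D; (1,5):dx=+5,dy=-6->D
  (1,6):dx=-3,dy=-3->C; (1,7):dx=+2,dy=-8->D; (2,3):dx=+5,dy=+8->C; (2,4):dx=+3,dy=-2->D
  (2,5):dx=+7,dy=+4->C; (2,6):dx=-1,dy=+7->D; (2,7):dx=+4,dy=+2->C; (3,4):dx=-2,dy=-10->C
  (3,5):dx=+2,dy=-4->D; (3,6):dx=-6,dy=-1->C; (3,7):dx=-1,dy=-6->C; (4,5):dx=+4,dy=+6->C
  (4,6):dx=-4,dy=+9->D; (4,7):dx=+1,dy=+4->C; (5,6):dx=-8,dy=+3->D; (5,7):dx=-3,dy=-2->C
  (6,7):dx=+5,dy=-5->D
Step 2: C = 11, D = 10, total pairs = 21.
Step 3: tau = (C - D)/(n(n-1)/2) = (11 - 10)/21 = 0.047619.
Step 4: Exact two-sided p-value (enumerate n! = 5040 permutations of y under H0): p = 1.000000.
Step 5: alpha = 0.05. fail to reject H0.

tau_b = 0.0476 (C=11, D=10), p = 1.000000, fail to reject H0.


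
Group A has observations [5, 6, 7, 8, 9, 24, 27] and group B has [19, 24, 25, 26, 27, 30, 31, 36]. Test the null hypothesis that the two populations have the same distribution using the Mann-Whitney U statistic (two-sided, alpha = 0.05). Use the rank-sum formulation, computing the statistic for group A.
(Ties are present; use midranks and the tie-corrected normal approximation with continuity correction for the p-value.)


Step 1: Combine and sort all 15 observations; assign midranks.
sorted (value, group): (5,X), (6,X), (7,X), (8,X), (9,X), (19,Y), (24,X), (24,Y), (25,Y), (26,Y), (27,X), (27,Y), (30,Y), (31,Y), (36,Y)
ranks: 5->1, 6->2, 7->3, 8->4, 9->5, 19->6, 24->7.5, 24->7.5, 25->9, 26->10, 27->11.5, 27->11.5, 30->13, 31->14, 36->15
Step 2: Rank sum for X: R1 = 1 + 2 + 3 + 4 + 5 + 7.5 + 11.5 = 34.
Step 3: U_X = R1 - n1(n1+1)/2 = 34 - 7*8/2 = 34 - 28 = 6.
       U_Y = n1*n2 - U_X = 56 - 6 = 50.
Step 4: Ties are present, so use the tie-corrected normal approximation (with continuity correction) for the p-value.
Step 5: p-value = 0.012681; compare to alpha = 0.05. reject H0.

U_X = 6, p = 0.012681, reject H0 at alpha = 0.05.


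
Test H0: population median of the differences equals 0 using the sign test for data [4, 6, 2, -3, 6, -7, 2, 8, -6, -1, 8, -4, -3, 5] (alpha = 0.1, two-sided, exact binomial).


Step 1: Discard zero differences. Original n = 14; n_eff = number of nonzero differences = 14.
Nonzero differences (with sign): +4, +6, +2, -3, +6, -7, +2, +8, -6, -1, +8, -4, -3, +5
Step 2: Count signs: positive = 8, negative = 6.
Step 3: Under H0: P(positive) = 0.5, so the number of positives S ~ Bin(14, 0.5).
Step 4: Two-sided exact p-value = sum of Bin(14,0.5) probabilities at or below the observed probability = 0.790527.
Step 5: alpha = 0.1. fail to reject H0.

n_eff = 14, pos = 8, neg = 6, p = 0.790527, fail to reject H0.


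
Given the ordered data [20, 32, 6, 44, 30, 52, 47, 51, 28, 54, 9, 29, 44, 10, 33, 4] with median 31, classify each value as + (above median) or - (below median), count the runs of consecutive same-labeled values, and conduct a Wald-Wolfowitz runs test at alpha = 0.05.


Step 1: Compute median = 31; label A = above, B = below.
Labels in order: BABABAAABABBABAB  (n_A = 8, n_B = 8)
Step 2: Count runs R = 13.
Step 3: Under H0 (random ordering), E[R] = 2*n_A*n_B/(n_A+n_B) + 1 = 2*8*8/16 + 1 = 9.0000.
        Var[R] = 2*n_A*n_B*(2*n_A*n_B - n_A - n_B) / ((n_A+n_B)^2 * (n_A+n_B-1)) = 14336/3840 = 3.7333.
        SD[R] = 1.9322.
Step 4: Continuity-corrected z = (R - 0.5 - E[R]) / SD[R] = (13 - 0.5 - 9.0000) / 1.9322 = 1.8114.
Step 5: Two-sided p-value via normal approximation = 2*(1 - Phi(|z|)) = 0.070076.
Step 6: alpha = 0.05. fail to reject H0.

R = 13, z = 1.8114, p = 0.070076, fail to reject H0.


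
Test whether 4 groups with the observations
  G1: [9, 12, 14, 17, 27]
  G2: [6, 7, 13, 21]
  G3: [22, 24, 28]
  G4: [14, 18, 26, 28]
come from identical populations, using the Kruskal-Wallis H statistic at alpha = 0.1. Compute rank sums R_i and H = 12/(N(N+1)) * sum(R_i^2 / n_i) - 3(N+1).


Step 1: Combine all N = 16 observations and assign midranks.
sorted (value, group, rank): (6,G2,1), (7,G2,2), (9,G1,3), (12,G1,4), (13,G2,5), (14,G1,6.5), (14,G4,6.5), (17,G1,8), (18,G4,9), (21,G2,10), (22,G3,11), (24,G3,12), (26,G4,13), (27,G1,14), (28,G3,15.5), (28,G4,15.5)
Step 2: Sum ranks within each group.
R_1 = 35.5 (n_1 = 5)
R_2 = 18 (n_2 = 4)
R_3 = 38.5 (n_3 = 3)
R_4 = 44 (n_4 = 4)
Step 3: H = 12/(N(N+1)) * sum(R_i^2/n_i) - 3(N+1)
     = 12/(16*17) * (35.5^2/5 + 18^2/4 + 38.5^2/3 + 44^2/4) - 3*17
     = 0.044118 * 1311.13 - 51
     = 6.844118.
Step 4: Ties present; correction factor C = 1 - 12/(16^3 - 16) = 0.997059. Corrected H = 6.844118 / 0.997059 = 6.864307.
Step 5: Under H0, H ~ chi^2(3); p-value = 0.076351.
Step 6: alpha = 0.1. reject H0.

H = 6.8643, df = 3, p = 0.076351, reject H0.


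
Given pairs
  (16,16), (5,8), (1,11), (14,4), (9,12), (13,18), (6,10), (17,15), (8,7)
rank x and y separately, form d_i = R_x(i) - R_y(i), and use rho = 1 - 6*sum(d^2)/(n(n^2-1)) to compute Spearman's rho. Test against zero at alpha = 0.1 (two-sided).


Step 1: Rank x and y separately (midranks; no ties here).
rank(x): 16->8, 5->2, 1->1, 14->7, 9->5, 13->6, 6->3, 17->9, 8->4
rank(y): 16->8, 8->3, 11->5, 4->1, 12->6, 18->9, 10->4, 15->7, 7->2
Step 2: d_i = R_x(i) - R_y(i); compute d_i^2.
  (8-8)^2=0, (2-3)^2=1, (1-5)^2=16, (7-1)^2=36, (5-6)^2=1, (6-9)^2=9, (3-4)^2=1, (9-7)^2=4, (4-2)^2=4
sum(d^2) = 72.
Step 3: rho = 1 - 6*72 / (9*(9^2 - 1)) = 1 - 432/720 = 0.400000.
Step 4: Under H0, t = rho * sqrt((n-2)/(1-rho^2)) = 1.1547 ~ t(7).
Step 5: Two-sided p-value from the t-distribution with 7 df = 0.286105.
Step 6: alpha = 0.1. fail to reject H0.

rho = 0.4000, p = 0.286105, fail to reject H0 at alpha = 0.1.


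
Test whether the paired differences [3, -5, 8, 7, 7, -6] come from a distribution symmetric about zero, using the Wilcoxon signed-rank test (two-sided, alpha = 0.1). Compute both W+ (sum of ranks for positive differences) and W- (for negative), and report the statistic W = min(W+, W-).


Step 1: Drop any zero differences (none here) and take |d_i|.
|d| = [3, 5, 8, 7, 7, 6]
Step 2: Midrank |d_i| (ties get averaged ranks).
ranks: |3|->1, |5|->2, |8|->6, |7|->4.5, |7|->4.5, |6|->3
Step 3: Attach original signs; sum ranks with positive sign and with negative sign.
W+ = 1 + 6 + 4.5 + 4.5 = 16
W- = 2 + 3 = 5
(Check: W+ + W- = 21 should equal n(n+1)/2 = 21.)
Step 4: Test statistic W = min(W+, W-) = 5.
Step 5: Ties in |d|, so use the tie-corrected normal approximation.
        E[W] = n(n+1)/4 = 6*7/4 = 10.5.
        Tie groups: |d|=7 (t=2); sum(t^3 - t) = 6.
        Var[W] = n(n+1)(2n+1)/24 - sum(t^3-t)/48 = 546/24 - 6/48 = 22.625.
        z = (W - E[W]) / sqrt(Var[W]) = (5 - 10.5) / 4.7566 = -1.1563.
        Two-sided p = 2*Phi(z) = 0.247561.
Step 6: alpha = 0.1. fail to reject H0.

W+ = 16, W- = 5, W = min = 5, p = 0.247561, fail to reject H0.


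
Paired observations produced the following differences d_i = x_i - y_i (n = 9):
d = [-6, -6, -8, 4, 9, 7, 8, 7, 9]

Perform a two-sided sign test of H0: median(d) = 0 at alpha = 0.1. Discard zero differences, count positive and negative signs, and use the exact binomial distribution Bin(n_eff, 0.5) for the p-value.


Step 1: Discard zero differences. Original n = 9; n_eff = number of nonzero differences = 9.
Nonzero differences (with sign): -6, -6, -8, +4, +9, +7, +8, +7, +9
Step 2: Count signs: positive = 6, negative = 3.
Step 3: Under H0: P(positive) = 0.5, so the number of positives S ~ Bin(9, 0.5).
Step 4: Two-sided exact p-value = sum of Bin(9,0.5) probabilities at or below the observed probability = 0.507812.
Step 5: alpha = 0.1. fail to reject H0.

n_eff = 9, pos = 6, neg = 3, p = 0.507812, fail to reject H0.


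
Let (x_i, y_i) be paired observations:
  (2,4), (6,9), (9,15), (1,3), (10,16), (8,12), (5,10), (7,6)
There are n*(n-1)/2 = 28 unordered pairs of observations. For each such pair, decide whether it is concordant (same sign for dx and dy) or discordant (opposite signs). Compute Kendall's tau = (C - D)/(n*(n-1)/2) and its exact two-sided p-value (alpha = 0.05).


Step 1: Enumerate the 28 unordered pairs (i,j) with i<j and classify each by sign(x_j-x_i) * sign(y_j-y_i).
  (1,2):dx=+4,dy=+5->C; (1,3):dx=+7,dy=+11->C; (1,4):dx=-1,dy=-1->C; (1,5):dx=+8,dy=+12->C
  (1,6):dx=+6,dy=+8->C; (1,7):dx=+3,dy=+6->C; (1,8):dx=+5,dy=+2->C; (2,3):dx=+3,dy=+6->C
  (2,4):dx=-5,dy=-6->C; (2,5):dx=+4,dy=+7->C; (2,6):dx=+2,dy=+3->C; (2,7):dx=-1,dy=+1->D
  (2,8):dx=+1,dy=-3->D; (3,4):dx=-8,dy=-12->C; (3,5):dx=+1,dy=+1->C; (3,6):dx=-1,dy=-3->C
  (3,7):dx=-4,dy=-5->C; (3,8):dx=-2,dy=-9->C; (4,5):dx=+9,dy=+13->C; (4,6):dx=+7,dy=+9->C
  (4,7):dx=+4,dy=+7->C; (4,8):dx=+6,dy=+3->C; (5,6):dx=-2,dy=-4->C; (5,7):dx=-5,dy=-6->C
  (5,8):dx=-3,dy=-10->C; (6,7):dx=-3,dy=-2->C; (6,8):dx=-1,dy=-6->C; (7,8):dx=+2,dy=-4->D
Step 2: C = 25, D = 3, total pairs = 28.
Step 3: tau = (C - D)/(n(n-1)/2) = (25 - 3)/28 = 0.785714.
Step 4: Exact two-sided p-value (enumerate n! = 40320 permutations of y under H0): p = 0.005506.
Step 5: alpha = 0.05. reject H0.

tau_b = 0.7857 (C=25, D=3), p = 0.005506, reject H0.


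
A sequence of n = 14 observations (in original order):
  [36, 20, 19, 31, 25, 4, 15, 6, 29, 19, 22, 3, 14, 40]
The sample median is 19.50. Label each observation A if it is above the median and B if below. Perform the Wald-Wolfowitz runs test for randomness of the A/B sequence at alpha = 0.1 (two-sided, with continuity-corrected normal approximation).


Step 1: Compute median = 19.50; label A = above, B = below.
Labels in order: AABAABBBABABBA  (n_A = 7, n_B = 7)
Step 2: Count runs R = 9.
Step 3: Under H0 (random ordering), E[R] = 2*n_A*n_B/(n_A+n_B) + 1 = 2*7*7/14 + 1 = 8.0000.
        Var[R] = 2*n_A*n_B*(2*n_A*n_B - n_A - n_B) / ((n_A+n_B)^2 * (n_A+n_B-1)) = 8232/2548 = 3.2308.
        SD[R] = 1.7974.
Step 4: Continuity-corrected z = (R - 0.5 - E[R]) / SD[R] = (9 - 0.5 - 8.0000) / 1.7974 = 0.2782.
Step 5: Two-sided p-value via normal approximation = 2*(1 - Phi(|z|)) = 0.780879.
Step 6: alpha = 0.1. fail to reject H0.

R = 9, z = 0.2782, p = 0.780879, fail to reject H0.


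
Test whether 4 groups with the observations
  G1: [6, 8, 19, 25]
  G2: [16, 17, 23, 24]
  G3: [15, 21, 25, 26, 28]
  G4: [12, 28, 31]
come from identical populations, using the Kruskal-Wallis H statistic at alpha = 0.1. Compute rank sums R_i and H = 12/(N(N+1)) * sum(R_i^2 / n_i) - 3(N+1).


Step 1: Combine all N = 16 observations and assign midranks.
sorted (value, group, rank): (6,G1,1), (8,G1,2), (12,G4,3), (15,G3,4), (16,G2,5), (17,G2,6), (19,G1,7), (21,G3,8), (23,G2,9), (24,G2,10), (25,G1,11.5), (25,G3,11.5), (26,G3,13), (28,G3,14.5), (28,G4,14.5), (31,G4,16)
Step 2: Sum ranks within each group.
R_1 = 21.5 (n_1 = 4)
R_2 = 30 (n_2 = 4)
R_3 = 51 (n_3 = 5)
R_4 = 33.5 (n_4 = 3)
Step 3: H = 12/(N(N+1)) * sum(R_i^2/n_i) - 3(N+1)
     = 12/(16*17) * (21.5^2/4 + 30^2/4 + 51^2/5 + 33.5^2/3) - 3*17
     = 0.044118 * 1234.85 - 51
     = 3.478493.
Step 4: Ties present; correction factor C = 1 - 12/(16^3 - 16) = 0.997059. Corrected H = 3.478493 / 0.997059 = 3.488754.
Step 5: Under H0, H ~ chi^2(3); p-value = 0.322224.
Step 6: alpha = 0.1. fail to reject H0.

H = 3.4888, df = 3, p = 0.322224, fail to reject H0.


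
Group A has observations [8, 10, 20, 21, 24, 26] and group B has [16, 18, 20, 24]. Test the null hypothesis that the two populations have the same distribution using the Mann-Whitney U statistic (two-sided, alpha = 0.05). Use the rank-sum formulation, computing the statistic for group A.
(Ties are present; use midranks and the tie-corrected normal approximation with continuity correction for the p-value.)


Step 1: Combine and sort all 10 observations; assign midranks.
sorted (value, group): (8,X), (10,X), (16,Y), (18,Y), (20,X), (20,Y), (21,X), (24,X), (24,Y), (26,X)
ranks: 8->1, 10->2, 16->3, 18->4, 20->5.5, 20->5.5, 21->7, 24->8.5, 24->8.5, 26->10
Step 2: Rank sum for X: R1 = 1 + 2 + 5.5 + 7 + 8.5 + 10 = 34.
Step 3: U_X = R1 - n1(n1+1)/2 = 34 - 6*7/2 = 34 - 21 = 13.
       U_Y = n1*n2 - U_X = 24 - 13 = 11.
Step 4: Ties are present, so use the tie-corrected normal approximation (with continuity correction) for the p-value.
Step 5: p-value = 0.914589; compare to alpha = 0.05. fail to reject H0.

U_X = 13, p = 0.914589, fail to reject H0 at alpha = 0.05.


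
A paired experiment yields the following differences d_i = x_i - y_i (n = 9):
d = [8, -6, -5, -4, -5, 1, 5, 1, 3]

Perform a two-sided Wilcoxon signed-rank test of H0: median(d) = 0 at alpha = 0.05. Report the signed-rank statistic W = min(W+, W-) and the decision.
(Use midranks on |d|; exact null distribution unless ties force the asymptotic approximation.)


Step 1: Drop any zero differences (none here) and take |d_i|.
|d| = [8, 6, 5, 4, 5, 1, 5, 1, 3]
Step 2: Midrank |d_i| (ties get averaged ranks).
ranks: |8|->9, |6|->8, |5|->6, |4|->4, |5|->6, |1|->1.5, |5|->6, |1|->1.5, |3|->3
Step 3: Attach original signs; sum ranks with positive sign and with negative sign.
W+ = 9 + 1.5 + 6 + 1.5 + 3 = 21
W- = 8 + 6 + 4 + 6 = 24
(Check: W+ + W- = 45 should equal n(n+1)/2 = 45.)
Step 4: Test statistic W = min(W+, W-) = 21.
Step 5: Ties in |d|, so use the tie-corrected normal approximation.
        E[W] = n(n+1)/4 = 9*10/4 = 22.5.
        Tie groups: |d|=1 (t=2), |d|=5 (t=3); sum(t^3 - t) = 30.
        Var[W] = n(n+1)(2n+1)/24 - sum(t^3-t)/48 = 1710/24 - 30/48 = 70.625.
        z = (W - E[W]) / sqrt(Var[W]) = (21 - 22.5) / 8.4039 = -0.1785.
        Two-sided p = 2*Phi(z) = 0.858339.
Step 6: alpha = 0.05. fail to reject H0.

W+ = 21, W- = 24, W = min = 21, p = 0.858339, fail to reject H0.


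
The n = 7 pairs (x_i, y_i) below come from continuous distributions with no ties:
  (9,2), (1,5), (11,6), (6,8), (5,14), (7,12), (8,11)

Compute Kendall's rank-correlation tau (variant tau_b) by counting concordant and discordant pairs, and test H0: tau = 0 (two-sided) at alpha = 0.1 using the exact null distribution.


Step 1: Enumerate the 21 unordered pairs (i,j) with i<j and classify each by sign(x_j-x_i) * sign(y_j-y_i).
  (1,2):dx=-8,dy=+3->D; (1,3):dx=+2,dy=+4->C; (1,4):dx=-3,dy=+6->D; (1,5):dx=-4,dy=+12->D
  (1,6):dx=-2,dy=+10->D; (1,7):dx=-1,dy=+9->D; (2,3):dx=+10,dy=+1->C; (2,4):dx=+5,dy=+3->C
  (2,5):dx=+4,dy=+9->C; (2,6):dx=+6,dy=+7->C; (2,7):dx=+7,dy=+6->C; (3,4):dx=-5,dy=+2->D
  (3,5):dx=-6,dy=+8->D; (3,6):dx=-4,dy=+6->D; (3,7):dx=-3,dy=+5->D; (4,5):dx=-1,dy=+6->D
  (4,6):dx=+1,dy=+4->C; (4,7):dx=+2,dy=+3->C; (5,6):dx=+2,dy=-2->D; (5,7):dx=+3,dy=-3->D
  (6,7):dx=+1,dy=-1->D
Step 2: C = 8, D = 13, total pairs = 21.
Step 3: tau = (C - D)/(n(n-1)/2) = (8 - 13)/21 = -0.238095.
Step 4: Exact two-sided p-value (enumerate n! = 5040 permutations of y under H0): p = 0.561905.
Step 5: alpha = 0.1. fail to reject H0.

tau_b = -0.2381 (C=8, D=13), p = 0.561905, fail to reject H0.


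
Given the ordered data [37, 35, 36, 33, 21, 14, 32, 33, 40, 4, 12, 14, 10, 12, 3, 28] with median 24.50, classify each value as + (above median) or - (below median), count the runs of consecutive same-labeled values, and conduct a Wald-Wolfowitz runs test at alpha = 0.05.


Step 1: Compute median = 24.50; label A = above, B = below.
Labels in order: AAAABBAAABBBBBBA  (n_A = 8, n_B = 8)
Step 2: Count runs R = 5.
Step 3: Under H0 (random ordering), E[R] = 2*n_A*n_B/(n_A+n_B) + 1 = 2*8*8/16 + 1 = 9.0000.
        Var[R] = 2*n_A*n_B*(2*n_A*n_B - n_A - n_B) / ((n_A+n_B)^2 * (n_A+n_B-1)) = 14336/3840 = 3.7333.
        SD[R] = 1.9322.
Step 4: Continuity-corrected z = (R + 0.5 - E[R]) / SD[R] = (5 + 0.5 - 9.0000) / 1.9322 = -1.8114.
Step 5: Two-sided p-value via normal approximation = 2*(1 - Phi(|z|)) = 0.070076.
Step 6: alpha = 0.05. fail to reject H0.

R = 5, z = -1.8114, p = 0.070076, fail to reject H0.


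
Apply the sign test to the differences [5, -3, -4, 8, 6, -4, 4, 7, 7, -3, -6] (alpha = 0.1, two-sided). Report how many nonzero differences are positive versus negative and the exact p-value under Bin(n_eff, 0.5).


Step 1: Discard zero differences. Original n = 11; n_eff = number of nonzero differences = 11.
Nonzero differences (with sign): +5, -3, -4, +8, +6, -4, +4, +7, +7, -3, -6
Step 2: Count signs: positive = 6, negative = 5.
Step 3: Under H0: P(positive) = 0.5, so the number of positives S ~ Bin(11, 0.5).
Step 4: Two-sided exact p-value = sum of Bin(11,0.5) probabilities at or below the observed probability = 1.000000.
Step 5: alpha = 0.1. fail to reject H0.

n_eff = 11, pos = 6, neg = 5, p = 1.000000, fail to reject H0.


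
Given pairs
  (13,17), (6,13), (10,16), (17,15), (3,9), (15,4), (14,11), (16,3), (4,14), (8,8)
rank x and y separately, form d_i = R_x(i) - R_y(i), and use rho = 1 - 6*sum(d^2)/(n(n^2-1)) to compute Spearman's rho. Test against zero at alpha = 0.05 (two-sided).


Step 1: Rank x and y separately (midranks; no ties here).
rank(x): 13->6, 6->3, 10->5, 17->10, 3->1, 15->8, 14->7, 16->9, 4->2, 8->4
rank(y): 17->10, 13->6, 16->9, 15->8, 9->4, 4->2, 11->5, 3->1, 14->7, 8->3
Step 2: d_i = R_x(i) - R_y(i); compute d_i^2.
  (6-10)^2=16, (3-6)^2=9, (5-9)^2=16, (10-8)^2=4, (1-4)^2=9, (8-2)^2=36, (7-5)^2=4, (9-1)^2=64, (2-7)^2=25, (4-3)^2=1
sum(d^2) = 184.
Step 3: rho = 1 - 6*184 / (10*(10^2 - 1)) = 1 - 1104/990 = -0.115152.
Step 4: Under H0, t = rho * sqrt((n-2)/(1-rho^2)) = -0.3279 ~ t(8).
Step 5: Two-sided p-value from the t-distribution with 8 df = 0.751420.
Step 6: alpha = 0.05. fail to reject H0.

rho = -0.1152, p = 0.751420, fail to reject H0 at alpha = 0.05.


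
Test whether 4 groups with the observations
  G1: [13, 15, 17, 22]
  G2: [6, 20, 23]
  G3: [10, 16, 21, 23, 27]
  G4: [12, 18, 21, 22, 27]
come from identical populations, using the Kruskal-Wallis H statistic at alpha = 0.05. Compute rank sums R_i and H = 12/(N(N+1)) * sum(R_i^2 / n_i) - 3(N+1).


Step 1: Combine all N = 17 observations and assign midranks.
sorted (value, group, rank): (6,G2,1), (10,G3,2), (12,G4,3), (13,G1,4), (15,G1,5), (16,G3,6), (17,G1,7), (18,G4,8), (20,G2,9), (21,G3,10.5), (21,G4,10.5), (22,G1,12.5), (22,G4,12.5), (23,G2,14.5), (23,G3,14.5), (27,G3,16.5), (27,G4,16.5)
Step 2: Sum ranks within each group.
R_1 = 28.5 (n_1 = 4)
R_2 = 24.5 (n_2 = 3)
R_3 = 49.5 (n_3 = 5)
R_4 = 50.5 (n_4 = 5)
Step 3: H = 12/(N(N+1)) * sum(R_i^2/n_i) - 3(N+1)
     = 12/(17*18) * (28.5^2/4 + 24.5^2/3 + 49.5^2/5 + 50.5^2/5) - 3*18
     = 0.039216 * 1403.25 - 54
     = 1.029248.
Step 4: Ties present; correction factor C = 1 - 24/(17^3 - 17) = 0.995098. Corrected H = 1.029248 / 0.995098 = 1.034319.
Step 5: Under H0, H ~ chi^2(3); p-value = 0.792949.
Step 6: alpha = 0.05. fail to reject H0.

H = 1.0343, df = 3, p = 0.792949, fail to reject H0.


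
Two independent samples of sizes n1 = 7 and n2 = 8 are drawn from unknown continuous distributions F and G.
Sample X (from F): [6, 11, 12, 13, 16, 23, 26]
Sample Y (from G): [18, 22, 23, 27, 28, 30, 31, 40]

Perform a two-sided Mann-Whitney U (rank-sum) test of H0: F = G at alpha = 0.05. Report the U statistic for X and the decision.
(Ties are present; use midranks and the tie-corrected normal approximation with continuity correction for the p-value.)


Step 1: Combine and sort all 15 observations; assign midranks.
sorted (value, group): (6,X), (11,X), (12,X), (13,X), (16,X), (18,Y), (22,Y), (23,X), (23,Y), (26,X), (27,Y), (28,Y), (30,Y), (31,Y), (40,Y)
ranks: 6->1, 11->2, 12->3, 13->4, 16->5, 18->6, 22->7, 23->8.5, 23->8.5, 26->10, 27->11, 28->12, 30->13, 31->14, 40->15
Step 2: Rank sum for X: R1 = 1 + 2 + 3 + 4 + 5 + 8.5 + 10 = 33.5.
Step 3: U_X = R1 - n1(n1+1)/2 = 33.5 - 7*8/2 = 33.5 - 28 = 5.5.
       U_Y = n1*n2 - U_X = 56 - 5.5 = 50.5.
Step 4: Ties are present, so use the tie-corrected normal approximation (with continuity correction) for the p-value.
Step 5: p-value = 0.010826; compare to alpha = 0.05. reject H0.

U_X = 5.5, p = 0.010826, reject H0 at alpha = 0.05.


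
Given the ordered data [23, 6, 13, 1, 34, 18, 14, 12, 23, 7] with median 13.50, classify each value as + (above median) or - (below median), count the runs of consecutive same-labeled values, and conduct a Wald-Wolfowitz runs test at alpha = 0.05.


Step 1: Compute median = 13.50; label A = above, B = below.
Labels in order: ABBBAAABAB  (n_A = 5, n_B = 5)
Step 2: Count runs R = 6.
Step 3: Under H0 (random ordering), E[R] = 2*n_A*n_B/(n_A+n_B) + 1 = 2*5*5/10 + 1 = 6.0000.
        Var[R] = 2*n_A*n_B*(2*n_A*n_B - n_A - n_B) / ((n_A+n_B)^2 * (n_A+n_B-1)) = 2000/900 = 2.2222.
        SD[R] = 1.4907.
Step 4: R = E[R], so z = 0 with no continuity correction.
Step 5: Two-sided p-value via normal approximation = 2*(1 - Phi(|z|)) = 1.000000.
Step 6: alpha = 0.05. fail to reject H0.

R = 6, z = 0.0000, p = 1.000000, fail to reject H0.


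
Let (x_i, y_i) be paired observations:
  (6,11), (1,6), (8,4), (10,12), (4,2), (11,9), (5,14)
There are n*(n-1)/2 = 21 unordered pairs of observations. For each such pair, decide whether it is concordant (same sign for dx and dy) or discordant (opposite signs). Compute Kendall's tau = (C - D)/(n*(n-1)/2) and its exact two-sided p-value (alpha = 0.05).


Step 1: Enumerate the 21 unordered pairs (i,j) with i<j and classify each by sign(x_j-x_i) * sign(y_j-y_i).
  (1,2):dx=-5,dy=-5->C; (1,3):dx=+2,dy=-7->D; (1,4):dx=+4,dy=+1->C; (1,5):dx=-2,dy=-9->C
  (1,6):dx=+5,dy=-2->D; (1,7):dx=-1,dy=+3->D; (2,3):dx=+7,dy=-2->D; (2,4):dx=+9,dy=+6->C
  (2,5):dx=+3,dy=-4->D; (2,6):dx=+10,dy=+3->C; (2,7):dx=+4,dy=+8->C; (3,4):dx=+2,dy=+8->C
  (3,5):dx=-4,dy=-2->C; (3,6):dx=+3,dy=+5->C; (3,7):dx=-3,dy=+10->D; (4,5):dx=-6,dy=-10->C
  (4,6):dx=+1,dy=-3->D; (4,7):dx=-5,dy=+2->D; (5,6):dx=+7,dy=+7->C; (5,7):dx=+1,dy=+12->C
  (6,7):dx=-6,dy=+5->D
Step 2: C = 12, D = 9, total pairs = 21.
Step 3: tau = (C - D)/(n(n-1)/2) = (12 - 9)/21 = 0.142857.
Step 4: Exact two-sided p-value (enumerate n! = 5040 permutations of y under H0): p = 0.772619.
Step 5: alpha = 0.05. fail to reject H0.

tau_b = 0.1429 (C=12, D=9), p = 0.772619, fail to reject H0.


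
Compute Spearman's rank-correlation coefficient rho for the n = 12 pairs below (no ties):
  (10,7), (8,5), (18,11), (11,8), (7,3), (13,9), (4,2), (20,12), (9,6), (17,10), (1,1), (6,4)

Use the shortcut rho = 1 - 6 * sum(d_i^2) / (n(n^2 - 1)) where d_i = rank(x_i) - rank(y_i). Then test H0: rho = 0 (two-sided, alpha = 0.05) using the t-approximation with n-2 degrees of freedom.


Step 1: Rank x and y separately (midranks; no ties here).
rank(x): 10->7, 8->5, 18->11, 11->8, 7->4, 13->9, 4->2, 20->12, 9->6, 17->10, 1->1, 6->3
rank(y): 7->7, 5->5, 11->11, 8->8, 3->3, 9->9, 2->2, 12->12, 6->6, 10->10, 1->1, 4->4
Step 2: d_i = R_x(i) - R_y(i); compute d_i^2.
  (7-7)^2=0, (5-5)^2=0, (11-11)^2=0, (8-8)^2=0, (4-3)^2=1, (9-9)^2=0, (2-2)^2=0, (12-12)^2=0, (6-6)^2=0, (10-10)^2=0, (1-1)^2=0, (3-4)^2=1
sum(d^2) = 2.
Step 3: rho = 1 - 6*2 / (12*(12^2 - 1)) = 1 - 12/1716 = 0.993007.
Step 4: Under H0, t = rho * sqrt((n-2)/(1-rho^2)) = 26.5990 ~ t(10).
Step 5: Two-sided p-value from the t-distribution with 10 df = 0.000000.
Step 6: alpha = 0.05. reject H0.

rho = 0.9930, p = 0.000000, reject H0 at alpha = 0.05.


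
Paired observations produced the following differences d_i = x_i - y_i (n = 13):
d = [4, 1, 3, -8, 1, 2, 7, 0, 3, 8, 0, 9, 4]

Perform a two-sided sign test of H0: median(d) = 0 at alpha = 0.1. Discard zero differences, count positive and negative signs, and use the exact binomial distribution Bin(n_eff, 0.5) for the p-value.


Step 1: Discard zero differences. Original n = 13; n_eff = number of nonzero differences = 11.
Nonzero differences (with sign): +4, +1, +3, -8, +1, +2, +7, +3, +8, +9, +4
Step 2: Count signs: positive = 10, negative = 1.
Step 3: Under H0: P(positive) = 0.5, so the number of positives S ~ Bin(11, 0.5).
Step 4: Two-sided exact p-value = sum of Bin(11,0.5) probabilities at or below the observed probability = 0.011719.
Step 5: alpha = 0.1. reject H0.

n_eff = 11, pos = 10, neg = 1, p = 0.011719, reject H0.


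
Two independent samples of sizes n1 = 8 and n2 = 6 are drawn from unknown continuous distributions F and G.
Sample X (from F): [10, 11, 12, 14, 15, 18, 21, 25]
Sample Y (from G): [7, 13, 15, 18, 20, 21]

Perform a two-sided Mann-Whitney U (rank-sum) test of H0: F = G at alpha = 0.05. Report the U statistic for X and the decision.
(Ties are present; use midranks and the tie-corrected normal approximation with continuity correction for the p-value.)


Step 1: Combine and sort all 14 observations; assign midranks.
sorted (value, group): (7,Y), (10,X), (11,X), (12,X), (13,Y), (14,X), (15,X), (15,Y), (18,X), (18,Y), (20,Y), (21,X), (21,Y), (25,X)
ranks: 7->1, 10->2, 11->3, 12->4, 13->5, 14->6, 15->7.5, 15->7.5, 18->9.5, 18->9.5, 20->11, 21->12.5, 21->12.5, 25->14
Step 2: Rank sum for X: R1 = 2 + 3 + 4 + 6 + 7.5 + 9.5 + 12.5 + 14 = 58.5.
Step 3: U_X = R1 - n1(n1+1)/2 = 58.5 - 8*9/2 = 58.5 - 36 = 22.5.
       U_Y = n1*n2 - U_X = 48 - 22.5 = 25.5.
Step 4: Ties are present, so use the tie-corrected normal approximation (with continuity correction) for the p-value.
Step 5: p-value = 0.896941; compare to alpha = 0.05. fail to reject H0.

U_X = 22.5, p = 0.896941, fail to reject H0 at alpha = 0.05.


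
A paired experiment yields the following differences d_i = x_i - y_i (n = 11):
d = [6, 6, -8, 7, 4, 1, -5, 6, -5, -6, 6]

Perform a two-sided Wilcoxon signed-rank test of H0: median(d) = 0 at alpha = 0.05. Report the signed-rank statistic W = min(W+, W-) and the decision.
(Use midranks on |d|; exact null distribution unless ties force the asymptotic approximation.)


Step 1: Drop any zero differences (none here) and take |d_i|.
|d| = [6, 6, 8, 7, 4, 1, 5, 6, 5, 6, 6]
Step 2: Midrank |d_i| (ties get averaged ranks).
ranks: |6|->7, |6|->7, |8|->11, |7|->10, |4|->2, |1|->1, |5|->3.5, |6|->7, |5|->3.5, |6|->7, |6|->7
Step 3: Attach original signs; sum ranks with positive sign and with negative sign.
W+ = 7 + 7 + 10 + 2 + 1 + 7 + 7 = 41
W- = 11 + 3.5 + 3.5 + 7 = 25
(Check: W+ + W- = 66 should equal n(n+1)/2 = 66.)
Step 4: Test statistic W = min(W+, W-) = 25.
Step 5: Ties in |d|, so use the tie-corrected normal approximation.
        E[W] = n(n+1)/4 = 11*12/4 = 33.
        Tie groups: |d|=5 (t=2), |d|=6 (t=5); sum(t^3 - t) = 126.
        Var[W] = n(n+1)(2n+1)/24 - sum(t^3-t)/48 = 3036/24 - 126/48 = 123.875.
        z = (W - E[W]) / sqrt(Var[W]) = (25 - 33) / 11.1299 = -0.7188.
        Two-sided p = 2*Phi(z) = 0.472274.
Step 6: alpha = 0.05. fail to reject H0.

W+ = 41, W- = 25, W = min = 25, p = 0.472274, fail to reject H0.


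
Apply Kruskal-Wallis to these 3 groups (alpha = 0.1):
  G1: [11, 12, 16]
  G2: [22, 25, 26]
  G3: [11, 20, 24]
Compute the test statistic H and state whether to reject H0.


Step 1: Combine all N = 9 observations and assign midranks.
sorted (value, group, rank): (11,G1,1.5), (11,G3,1.5), (12,G1,3), (16,G1,4), (20,G3,5), (22,G2,6), (24,G3,7), (25,G2,8), (26,G2,9)
Step 2: Sum ranks within each group.
R_1 = 8.5 (n_1 = 3)
R_2 = 23 (n_2 = 3)
R_3 = 13.5 (n_3 = 3)
Step 3: H = 12/(N(N+1)) * sum(R_i^2/n_i) - 3(N+1)
     = 12/(9*10) * (8.5^2/3 + 23^2/3 + 13.5^2/3) - 3*10
     = 0.133333 * 261.167 - 30
     = 4.822222.
Step 4: Ties present; correction factor C = 1 - 6/(9^3 - 9) = 0.991667. Corrected H = 4.822222 / 0.991667 = 4.862745.
Step 5: Under H0, H ~ chi^2(2); p-value = 0.087916.
Step 6: alpha = 0.1. reject H0.

H = 4.8627, df = 2, p = 0.087916, reject H0.


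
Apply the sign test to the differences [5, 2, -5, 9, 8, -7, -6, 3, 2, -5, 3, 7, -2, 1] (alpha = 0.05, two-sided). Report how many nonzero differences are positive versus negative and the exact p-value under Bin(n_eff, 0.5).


Step 1: Discard zero differences. Original n = 14; n_eff = number of nonzero differences = 14.
Nonzero differences (with sign): +5, +2, -5, +9, +8, -7, -6, +3, +2, -5, +3, +7, -2, +1
Step 2: Count signs: positive = 9, negative = 5.
Step 3: Under H0: P(positive) = 0.5, so the number of positives S ~ Bin(14, 0.5).
Step 4: Two-sided exact p-value = sum of Bin(14,0.5) probabilities at or below the observed probability = 0.423950.
Step 5: alpha = 0.05. fail to reject H0.

n_eff = 14, pos = 9, neg = 5, p = 0.423950, fail to reject H0.


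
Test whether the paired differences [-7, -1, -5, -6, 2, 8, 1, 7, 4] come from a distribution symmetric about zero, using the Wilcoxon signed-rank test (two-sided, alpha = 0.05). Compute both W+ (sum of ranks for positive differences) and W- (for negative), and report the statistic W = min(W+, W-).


Step 1: Drop any zero differences (none here) and take |d_i|.
|d| = [7, 1, 5, 6, 2, 8, 1, 7, 4]
Step 2: Midrank |d_i| (ties get averaged ranks).
ranks: |7|->7.5, |1|->1.5, |5|->5, |6|->6, |2|->3, |8|->9, |1|->1.5, |7|->7.5, |4|->4
Step 3: Attach original signs; sum ranks with positive sign and with negative sign.
W+ = 3 + 9 + 1.5 + 7.5 + 4 = 25
W- = 7.5 + 1.5 + 5 + 6 = 20
(Check: W+ + W- = 45 should equal n(n+1)/2 = 45.)
Step 4: Test statistic W = min(W+, W-) = 20.
Step 5: Ties in |d|, so use the tie-corrected normal approximation.
        E[W] = n(n+1)/4 = 9*10/4 = 22.5.
        Tie groups: |d|=1 (t=2), |d|=7 (t=2); sum(t^3 - t) = 12.
        Var[W] = n(n+1)(2n+1)/24 - sum(t^3-t)/48 = 1710/24 - 12/48 = 71.
        z = (W - E[W]) / sqrt(Var[W]) = (20 - 22.5) / 8.4261 = -0.2967.
        Two-sided p = 2*Phi(z) = 0.766699.
Step 6: alpha = 0.05. fail to reject H0.

W+ = 25, W- = 20, W = min = 20, p = 0.766699, fail to reject H0.
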